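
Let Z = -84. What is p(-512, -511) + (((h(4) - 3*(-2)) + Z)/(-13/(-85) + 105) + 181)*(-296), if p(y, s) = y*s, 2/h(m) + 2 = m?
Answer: 930770924/4469 ≈ 2.0827e+5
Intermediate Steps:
h(m) = 2/(-2 + m)
p(y, s) = s*y
p(-512, -511) + (((h(4) - 3*(-2)) + Z)/(-13/(-85) + 105) + 181)*(-296) = -511*(-512) + (((2/(-2 + 4) - 3*(-2)) - 84)/(-13/(-85) + 105) + 181)*(-296) = 261632 + (((2/2 + 6) - 84)/(-13*(-1/85) + 105) + 181)*(-296) = 261632 + (((2*(½) + 6) - 84)/(13/85 + 105) + 181)*(-296) = 261632 + (((1 + 6) - 84)/(8938/85) + 181)*(-296) = 261632 + ((7 - 84)*(85/8938) + 181)*(-296) = 261632 + (-77*85/8938 + 181)*(-296) = 261632 + (-6545/8938 + 181)*(-296) = 261632 + (1611233/8938)*(-296) = 261632 - 238462484/4469 = 930770924/4469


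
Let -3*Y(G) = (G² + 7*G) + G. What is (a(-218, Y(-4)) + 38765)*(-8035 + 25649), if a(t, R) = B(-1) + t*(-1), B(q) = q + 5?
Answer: 686717018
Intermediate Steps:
B(q) = 5 + q
Y(G) = -8*G/3 - G²/3 (Y(G) = -((G² + 7*G) + G)/3 = -(G² + 8*G)/3 = -8*G/3 - G²/3)
a(t, R) = 4 - t (a(t, R) = (5 - 1) + t*(-1) = 4 - t)
(a(-218, Y(-4)) + 38765)*(-8035 + 25649) = ((4 - 1*(-218)) + 38765)*(-8035 + 25649) = ((4 + 218) + 38765)*17614 = (222 + 38765)*17614 = 38987*17614 = 686717018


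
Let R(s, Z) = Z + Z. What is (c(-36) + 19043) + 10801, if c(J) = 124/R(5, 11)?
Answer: 328346/11 ≈ 29850.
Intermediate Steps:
R(s, Z) = 2*Z
c(J) = 62/11 (c(J) = 124/((2*11)) = 124/22 = 124*(1/22) = 62/11)
(c(-36) + 19043) + 10801 = (62/11 + 19043) + 10801 = 209535/11 + 10801 = 328346/11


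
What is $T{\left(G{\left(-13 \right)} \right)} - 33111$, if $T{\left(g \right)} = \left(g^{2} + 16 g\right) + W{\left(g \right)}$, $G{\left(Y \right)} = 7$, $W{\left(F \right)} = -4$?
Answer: $-32954$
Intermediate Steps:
$T{\left(g \right)} = -4 + g^{2} + 16 g$ ($T{\left(g \right)} = \left(g^{2} + 16 g\right) - 4 = -4 + g^{2} + 16 g$)
$T{\left(G{\left(-13 \right)} \right)} - 33111 = \left(-4 + 7^{2} + 16 \cdot 7\right) - 33111 = \left(-4 + 49 + 112\right) - 33111 = 157 - 33111 = -32954$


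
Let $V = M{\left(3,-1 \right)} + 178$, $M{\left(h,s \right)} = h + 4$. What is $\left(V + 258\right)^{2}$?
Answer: $196249$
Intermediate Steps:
$M{\left(h,s \right)} = 4 + h$
$V = 185$ ($V = \left(4 + 3\right) + 178 = 7 + 178 = 185$)
$\left(V + 258\right)^{2} = \left(185 + 258\right)^{2} = 443^{2} = 196249$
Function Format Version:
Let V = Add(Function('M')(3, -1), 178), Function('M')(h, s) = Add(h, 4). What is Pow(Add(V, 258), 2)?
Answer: 196249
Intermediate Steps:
Function('M')(h, s) = Add(4, h)
V = 185 (V = Add(Add(4, 3), 178) = Add(7, 178) = 185)
Pow(Add(V, 258), 2) = Pow(Add(185, 258), 2) = Pow(443, 2) = 196249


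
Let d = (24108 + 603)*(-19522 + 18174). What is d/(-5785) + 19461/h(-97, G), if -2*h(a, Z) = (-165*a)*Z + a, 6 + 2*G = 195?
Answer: 100755300075888/17498184535 ≈ 5758.0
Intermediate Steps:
G = 189/2 (G = -3 + (1/2)*195 = -3 + 195/2 = 189/2 ≈ 94.500)
d = -33310428 (d = 24711*(-1348) = -33310428)
h(a, Z) = -a/2 + 165*Z*a/2 (h(a, Z) = -((-165*a)*Z + a)/2 = -(-165*Z*a + a)/2 = -(a - 165*Z*a)/2 = -a/2 + 165*Z*a/2)
d/(-5785) + 19461/h(-97, G) = -33310428/(-5785) + 19461/(((1/2)*(-97)*(-1 + 165*(189/2)))) = -33310428*(-1/5785) + 19461/(((1/2)*(-97)*(-1 + 31185/2))) = 33310428/5785 + 19461/(((1/2)*(-97)*(31183/2))) = 33310428/5785 + 19461/(-3024751/4) = 33310428/5785 + 19461*(-4/3024751) = 33310428/5785 - 77844/3024751 = 100755300075888/17498184535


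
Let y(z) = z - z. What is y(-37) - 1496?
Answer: -1496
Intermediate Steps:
y(z) = 0
y(-37) - 1496 = 0 - 1496 = -1496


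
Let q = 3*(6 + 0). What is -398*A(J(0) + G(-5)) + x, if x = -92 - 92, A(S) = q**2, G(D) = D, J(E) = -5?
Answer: -129136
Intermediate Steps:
q = 18 (q = 3*6 = 18)
A(S) = 324 (A(S) = 18**2 = 324)
x = -184
-398*A(J(0) + G(-5)) + x = -398*324 - 184 = -128952 - 184 = -129136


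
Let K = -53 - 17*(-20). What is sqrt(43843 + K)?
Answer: sqrt(44130) ≈ 210.07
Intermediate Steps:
K = 287 (K = -53 + 340 = 287)
sqrt(43843 + K) = sqrt(43843 + 287) = sqrt(44130)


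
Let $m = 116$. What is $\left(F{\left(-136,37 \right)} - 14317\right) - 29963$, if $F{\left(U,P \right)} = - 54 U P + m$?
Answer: $227564$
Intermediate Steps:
$F{\left(U,P \right)} = 116 - 54 P U$ ($F{\left(U,P \right)} = - 54 U P + 116 = - 54 P U + 116 = 116 - 54 P U$)
$\left(F{\left(-136,37 \right)} - 14317\right) - 29963 = \left(\left(116 - 1998 \left(-136\right)\right) - 14317\right) - 29963 = \left(\left(116 + 271728\right) - 14317\right) - 29963 = \left(271844 - 14317\right) - 29963 = 257527 - 29963 = 227564$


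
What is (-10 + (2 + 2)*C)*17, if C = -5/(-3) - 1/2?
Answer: -272/3 ≈ -90.667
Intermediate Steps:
C = 7/6 (C = -5*(-1/3) - 1*1/2 = 5/3 - 1/2 = 7/6 ≈ 1.1667)
(-10 + (2 + 2)*C)*17 = (-10 + (2 + 2)*(7/6))*17 = (-10 + 4*(7/6))*17 = (-10 + 14/3)*17 = -16/3*17 = -272/3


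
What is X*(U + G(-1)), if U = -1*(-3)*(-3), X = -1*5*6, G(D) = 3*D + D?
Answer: 390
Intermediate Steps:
G(D) = 4*D
X = -30 (X = -5*6 = -30)
U = -9 (U = 3*(-3) = -9)
X*(U + G(-1)) = -30*(-9 + 4*(-1)) = -30*(-9 - 4) = -30*(-13) = 390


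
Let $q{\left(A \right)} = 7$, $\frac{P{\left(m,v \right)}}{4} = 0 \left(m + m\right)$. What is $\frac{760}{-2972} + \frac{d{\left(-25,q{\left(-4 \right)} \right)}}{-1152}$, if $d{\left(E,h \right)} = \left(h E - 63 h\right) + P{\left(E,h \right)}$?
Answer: $\frac{29851}{106992} \approx 0.279$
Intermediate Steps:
$P{\left(m,v \right)} = 0$ ($P{\left(m,v \right)} = 4 \cdot 0 \left(m + m\right) = 4 \cdot 0 \cdot 2 m = 4 \cdot 0 = 0$)
$d{\left(E,h \right)} = - 63 h + E h$ ($d{\left(E,h \right)} = \left(h E - 63 h\right) + 0 = \left(E h - 63 h\right) + 0 = \left(- 63 h + E h\right) + 0 = - 63 h + E h$)
$\frac{760}{-2972} + \frac{d{\left(-25,q{\left(-4 \right)} \right)}}{-1152} = \frac{760}{-2972} + \frac{7 \left(-63 - 25\right)}{-1152} = 760 \left(- \frac{1}{2972}\right) + 7 \left(-88\right) \left(- \frac{1}{1152}\right) = - \frac{190}{743} - - \frac{77}{144} = - \frac{190}{743} + \frac{77}{144} = \frac{29851}{106992}$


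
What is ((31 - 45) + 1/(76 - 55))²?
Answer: 85849/441 ≈ 194.67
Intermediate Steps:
((31 - 45) + 1/(76 - 55))² = (-14 + 1/21)² = (-293/21)² = 85849/441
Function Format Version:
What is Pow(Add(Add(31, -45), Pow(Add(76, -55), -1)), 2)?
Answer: Rational(85849, 441) ≈ 194.67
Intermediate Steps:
Pow(Add(Add(31, -45), Pow(Add(76, -55), -1)), 2) = Pow(Add(-14, Pow(21, -1)), 2) = Pow(Add(-14, Rational(1, 21)), 2) = Pow(Rational(-293, 21), 2) = Rational(85849, 441)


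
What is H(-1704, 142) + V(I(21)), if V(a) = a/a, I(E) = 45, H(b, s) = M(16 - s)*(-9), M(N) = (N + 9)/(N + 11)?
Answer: -938/115 ≈ -8.1565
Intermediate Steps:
M(N) = (9 + N)/(11 + N)
H(b, s) = -9*(25 - s)/(27 - s) (H(b, s) = ((9 + (16 - s))/(11 + (16 - s)))*(-9) = ((25 - s)/(27 - s))*(-9) = -9*(25 - s)/(27 - s))
V(a) = 1
H(-1704, 142) + V(I(21)) = 9*(25 - 1*142)/(-27 + 142) + 1 = 9*(25 - 142)/115 + 1 = 9*(1/115)*(-117) + 1 = -1053/115 + 1 = -938/115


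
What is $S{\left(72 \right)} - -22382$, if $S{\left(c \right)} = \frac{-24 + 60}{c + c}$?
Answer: $\frac{89529}{4} \approx 22382.0$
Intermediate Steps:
$S{\left(c \right)} = \frac{18}{c}$ ($S{\left(c \right)} = \frac{36}{2 c} = 36 \frac{1}{2 c} = \frac{18}{c}$)
$S{\left(72 \right)} - -22382 = \frac{18}{72} - -22382 = 18 \cdot \frac{1}{72} + 22382 = \frac{1}{4} + 22382 = \frac{89529}{4}$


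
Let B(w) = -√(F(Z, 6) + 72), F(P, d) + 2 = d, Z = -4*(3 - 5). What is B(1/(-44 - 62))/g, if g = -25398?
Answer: √19/12699 ≈ 0.00034325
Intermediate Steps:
Z = 8 (Z = -4*(-2) = 8)
F(P, d) = -2 + d
B(w) = -2*√19 (B(w) = -√((-2 + 6) + 72) = -√(4 + 72) = -√76 = -2*√19)
B(1/(-44 - 62))/g = -2*√19/(-25398) = -2*√19*(-1/25398) = √19/12699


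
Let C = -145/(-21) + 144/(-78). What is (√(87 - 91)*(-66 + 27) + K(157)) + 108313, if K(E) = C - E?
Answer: 29527969/273 - 78*I ≈ 1.0816e+5 - 78.0*I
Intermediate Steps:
C = 1381/273 (C = -145*(-1/21) + 144*(-1/78) = 145/21 - 24/13 = 1381/273 ≈ 5.0586)
K(E) = 1381/273 - E
(√(87 - 91)*(-66 + 27) + K(157)) + 108313 = (√(87 - 91)*(-66 + 27) + (1381/273 - 1*157)) + 108313 = (√(-4)*(-39) + (1381/273 - 157)) + 108313 = ((2*I)*(-39) - 41480/273) + 108313 = (-78*I - 41480/273) + 108313 = (-41480/273 - 78*I) + 108313 = 29527969/273 - 78*I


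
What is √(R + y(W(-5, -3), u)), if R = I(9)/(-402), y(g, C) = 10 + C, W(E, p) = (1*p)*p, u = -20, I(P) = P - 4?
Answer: 5*I*√64722/402 ≈ 3.1642*I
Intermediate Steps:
I(P) = -4 + P
W(E, p) = p² (W(E, p) = p*p = p²)
R = -5/402 (R = (-4 + 9)/(-402) = 5*(-1/402) = -5/402 ≈ -0.012438)
√(R + y(W(-5, -3), u)) = √(-5/402 + (10 - 20)) = √(-5/402 - 10) = √(-4025/402) = 5*I*√64722/402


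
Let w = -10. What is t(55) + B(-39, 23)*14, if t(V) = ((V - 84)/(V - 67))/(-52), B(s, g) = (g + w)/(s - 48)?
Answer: -12899/6032 ≈ -2.1384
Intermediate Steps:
B(s, g) = (-10 + g)/(-48 + s) (B(s, g) = (g - 10)/(s - 48) = (-10 + g)/(-48 + s))
t(V) = -(-84 + V)/(52*(-67 + V)) (t(V) = ((-84 + V)/(-67 + V))*(-1/52) = -(-84 + V)/(52*(-67 + V)))
t(55) + B(-39, 23)*14 = (84 - 1*55)/(52*(-67 + 55)) + ((-10 + 23)/(-48 - 39))*14 = (1/52)*(84 - 55)/(-12) + (13/(-87))*14 = (1/52)*(-1/12)*29 - 1/87*13*14 = -29/624 - 13/87*14 = -29/624 - 182/87 = -12899/6032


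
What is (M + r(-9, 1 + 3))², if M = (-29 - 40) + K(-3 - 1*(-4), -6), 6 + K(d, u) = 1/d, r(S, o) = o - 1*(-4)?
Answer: 4356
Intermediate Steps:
r(S, o) = 4 + o (r(S, o) = o + 4 = 4 + o)
K(d, u) = -6 + 1/d
M = -74 (M = (-29 - 40) + (-6 + 1/(-3 - 1*(-4))) = -69 + (-6 + 1/(-3 + 4)) = -69 + (-6 + 1/1) = -69 + (-6 + 1) = -69 - 5 = -74)
(M + r(-9, 1 + 3))² = (-74 + (4 + (1 + 3)))² = (-74 + (4 + 4))² = (-74 + 8)² = (-66)² = 4356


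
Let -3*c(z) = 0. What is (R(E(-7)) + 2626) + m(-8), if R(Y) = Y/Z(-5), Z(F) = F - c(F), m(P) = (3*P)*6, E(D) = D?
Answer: 12417/5 ≈ 2483.4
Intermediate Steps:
c(z) = 0 (c(z) = -1/3*0 = 0)
m(P) = 18*P
Z(F) = F (Z(F) = F - 1*0 = F + 0 = F)
R(Y) = -Y/5 (R(Y) = Y/(-5) = Y*(-1/5) = -Y/5)
(R(E(-7)) + 2626) + m(-8) = (-1/5*(-7) + 2626) + 18*(-8) = (7/5 + 2626) - 144 = 13137/5 - 144 = 12417/5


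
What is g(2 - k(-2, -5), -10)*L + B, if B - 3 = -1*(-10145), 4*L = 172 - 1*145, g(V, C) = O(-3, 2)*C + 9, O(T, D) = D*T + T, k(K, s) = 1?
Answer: 43265/4 ≈ 10816.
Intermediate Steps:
O(T, D) = T + D*T
g(V, C) = 9 - 9*C (g(V, C) = (-3*(1 + 2))*C + 9 = (-3*3)*C + 9 = -9*C + 9 = 9 - 9*C)
L = 27/4 (L = (172 - 1*145)/4 = (172 - 145)/4 = (1/4)*27 = 27/4 ≈ 6.7500)
B = 10148 (B = 3 - 1*(-10145) = 3 + 10145 = 10148)
g(2 - k(-2, -5), -10)*L + B = (9 - 9*(-10))*(27/4) + 10148 = (9 + 90)*(27/4) + 10148 = 99*(27/4) + 10148 = 2673/4 + 10148 = 43265/4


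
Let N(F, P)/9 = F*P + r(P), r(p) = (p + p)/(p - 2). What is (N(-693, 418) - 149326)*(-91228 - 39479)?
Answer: 37468845971109/104 ≈ 3.6028e+11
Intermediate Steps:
r(p) = 2*p/(-2 + p) (r(p) = (2*p)/(-2 + p) = 2*p/(-2 + p))
N(F, P) = 9*F*P + 18*P/(-2 + P) (N(F, P) = 9*(F*P + 2*P/(-2 + P)) = 9*F*P + 18*P/(-2 + P))
(N(-693, 418) - 149326)*(-91228 - 39479) = (9*418*(2 - 693*(-2 + 418))/(-2 + 418) - 149326)*(-91228 - 39479) = (9*418*(2 - 693*416)/416 - 149326)*(-130707) = (9*418*(1/416)*(2 - 288288) - 149326)*(-130707) = (9*418*(1/416)*(-288286) - 149326)*(-130707) = (-271132983/104 - 149326)*(-130707) = -286662887/104*(-130707) = 37468845971109/104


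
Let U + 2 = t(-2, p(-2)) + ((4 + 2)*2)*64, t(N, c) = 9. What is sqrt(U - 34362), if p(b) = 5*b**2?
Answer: I*sqrt(33587) ≈ 183.27*I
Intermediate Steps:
U = 775 (U = -2 + (9 + ((4 + 2)*2)*64) = -2 + (9 + (6*2)*64) = -2 + (9 + 12*64) = -2 + (9 + 768) = -2 + 777 = 775)
sqrt(U - 34362) = sqrt(775 - 34362) = sqrt(-33587) = I*sqrt(33587)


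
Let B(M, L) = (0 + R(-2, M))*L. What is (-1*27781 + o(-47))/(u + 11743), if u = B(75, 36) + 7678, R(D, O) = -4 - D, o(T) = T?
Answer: -27828/19349 ≈ -1.4382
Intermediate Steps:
B(M, L) = -2*L (B(M, L) = (0 + (-4 - 1*(-2)))*L = (0 + (-4 + 2))*L = (0 - 2)*L = -2*L)
u = 7606 (u = -2*36 + 7678 = -72 + 7678 = 7606)
(-1*27781 + o(-47))/(u + 11743) = (-1*27781 - 47)/(7606 + 11743) = (-27781 - 47)/19349 = -27828*1/19349 = -27828/19349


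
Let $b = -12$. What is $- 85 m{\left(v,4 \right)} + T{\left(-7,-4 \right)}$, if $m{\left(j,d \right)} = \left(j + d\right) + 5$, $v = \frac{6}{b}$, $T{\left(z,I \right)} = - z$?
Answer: $- \frac{1431}{2} \approx -715.5$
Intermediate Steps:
$v = - \frac{1}{2}$ ($v = \frac{6}{-12} = 6 \left(- \frac{1}{12}\right) = - \frac{1}{2} \approx -0.5$)
$m{\left(j,d \right)} = 5 + d + j$ ($m{\left(j,d \right)} = \left(d + j\right) + 5 = 5 + d + j$)
$- 85 m{\left(v,4 \right)} + T{\left(-7,-4 \right)} = - 85 \left(5 + 4 - \frac{1}{2}\right) - -7 = \left(-85\right) \frac{17}{2} + 7 = - \frac{1445}{2} + 7 = - \frac{1431}{2}$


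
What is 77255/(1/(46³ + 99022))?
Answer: 15169637290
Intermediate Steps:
77255/(1/(46³ + 99022)) = 77255/(1/(97336 + 99022)) = 77255/(1/196358) = 77255*196358 = 15169637290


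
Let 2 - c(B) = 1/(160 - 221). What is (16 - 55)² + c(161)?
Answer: 92904/61 ≈ 1523.0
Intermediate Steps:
c(B) = 123/61 (c(B) = 2 - 1/(160 - 221) = 2 - 1/(-61) = 2 - 1*(-1/61) = 2 + 1/61 = 123/61)
(16 - 55)² + c(161) = (16 - 55)² + 123/61 = (-39)² + 123/61 = 1521 + 123/61 = 92904/61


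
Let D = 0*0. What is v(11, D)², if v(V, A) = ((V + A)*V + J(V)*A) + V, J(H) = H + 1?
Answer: 17424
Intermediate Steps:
J(H) = 1 + H
D = 0
v(V, A) = V + A*(1 + V) + V*(A + V) (v(V, A) = ((V + A)*V + (1 + V)*A) + V = ((A + V)*V + A*(1 + V)) + V = (V*(A + V) + A*(1 + V)) + V = (A*(1 + V) + V*(A + V)) + V = V + A*(1 + V) + V*(A + V))
v(11, D)² = (0 + 11 + 11² + 2*0*11)² = (0 + 11 + 121 + 0)² = 132² = 17424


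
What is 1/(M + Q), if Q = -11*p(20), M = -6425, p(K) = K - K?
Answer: -1/6425 ≈ -0.00015564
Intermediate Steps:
p(K) = 0
Q = 0 (Q = -11*0 = 0)
1/(M + Q) = 1/(-6425 + 0) = 1/(-6425) = -1/6425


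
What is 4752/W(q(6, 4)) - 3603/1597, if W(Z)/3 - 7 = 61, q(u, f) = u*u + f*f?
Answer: 571161/27149 ≈ 21.038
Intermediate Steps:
q(u, f) = f**2 + u**2 (q(u, f) = u**2 + f**2 = f**2 + u**2)
W(Z) = 204 (W(Z) = 21 + 3*61 = 21 + 183 = 204)
4752/W(q(6, 4)) - 3603/1597 = 4752/204 - 3603/1597 = 4752*(1/204) - 3603*1/1597 = 396/17 - 3603/1597 = 571161/27149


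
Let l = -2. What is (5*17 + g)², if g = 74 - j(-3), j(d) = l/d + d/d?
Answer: 222784/9 ≈ 24754.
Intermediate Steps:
j(d) = 1 - 2/d (j(d) = -2/d + d/d = -2/d + 1 = 1 - 2/d)
g = 217/3 (g = 74 - (-2 - 3)/(-3) = 74 - (-1)*(-5)/3 = 74 - 1*5/3 = 74 - 5/3 = 217/3 ≈ 72.333)
(5*17 + g)² = (5*17 + 217/3)² = (85 + 217/3)² = (472/3)² = 222784/9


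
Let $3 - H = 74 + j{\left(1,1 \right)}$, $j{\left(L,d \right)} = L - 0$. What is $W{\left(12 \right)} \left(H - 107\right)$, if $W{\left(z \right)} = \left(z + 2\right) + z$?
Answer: $-4654$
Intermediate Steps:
$j{\left(L,d \right)} = L$ ($j{\left(L,d \right)} = L + 0 = L$)
$H = -72$ ($H = 3 - \left(74 + 1\right) = 3 - 75 = -72$)
$W{\left(z \right)} = 2 + 2 z$ ($W{\left(z \right)} = \left(2 + z\right) + z = 2 + 2 z$)
$W{\left(12 \right)} \left(H - 107\right) = \left(2 + 2 \cdot 12\right) \left(-72 - 107\right) = \left(2 + 24\right) \left(-179\right) = 26 \left(-179\right) = -4654$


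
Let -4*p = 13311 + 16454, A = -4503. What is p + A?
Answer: -47777/4 ≈ -11944.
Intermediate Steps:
p = -29765/4 (p = -(13311 + 16454)/4 = -¼*29765 = -29765/4 ≈ -7441.3)
p + A = -29765/4 - 4503 = -47777/4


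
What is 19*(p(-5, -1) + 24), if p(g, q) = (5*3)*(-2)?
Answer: -114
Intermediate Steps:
p(g, q) = -30 (p(g, q) = 15*(-2) = -30)
19*(p(-5, -1) + 24) = 19*(-30 + 24) = 19*(-6) = -114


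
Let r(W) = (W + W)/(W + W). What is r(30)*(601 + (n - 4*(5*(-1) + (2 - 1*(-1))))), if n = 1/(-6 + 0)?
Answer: 3653/6 ≈ 608.83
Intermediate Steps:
r(W) = 1 (r(W) = (2*W)/((2*W)) = (2*W)*(1/(2*W)) = 1)
n = -1/6 (n = 1/(-6) = -1/6 ≈ -0.16667)
r(30)*(601 + (n - 4*(5*(-1) + (2 - 1*(-1))))) = 1*(601 + (-1/6 - 4*(5*(-1) + (2 - 1*(-1))))) = 1*(601 + (-1/6 - 4*(-5 + (2 + 1)))) = 1*(601 + (-1/6 - 4*(-5 + 3))) = 1*(601 + (-1/6 - 4*(-2))) = 1*(601 + (-1/6 + 8)) = 1*(601 + 47/6) = 1*(3653/6) = 3653/6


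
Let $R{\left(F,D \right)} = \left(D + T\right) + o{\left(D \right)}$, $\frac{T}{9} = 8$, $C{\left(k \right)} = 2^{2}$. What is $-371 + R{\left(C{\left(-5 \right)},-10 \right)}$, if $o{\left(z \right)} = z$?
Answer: $-319$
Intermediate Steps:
$C{\left(k \right)} = 4$
$T = 72$ ($T = 9 \cdot 8 = 72$)
$R{\left(F,D \right)} = 72 + 2 D$ ($R{\left(F,D \right)} = \left(D + 72\right) + D = \left(72 + D\right) + D = 72 + 2 D$)
$-371 + R{\left(C{\left(-5 \right)},-10 \right)} = -371 + \left(72 + 2 \left(-10\right)\right) = -371 + \left(72 - 20\right) = -371 + 52 = -319$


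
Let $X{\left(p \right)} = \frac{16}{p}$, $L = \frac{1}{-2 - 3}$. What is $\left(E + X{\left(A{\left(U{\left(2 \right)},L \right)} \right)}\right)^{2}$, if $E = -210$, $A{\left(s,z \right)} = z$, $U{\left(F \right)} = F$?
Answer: $84100$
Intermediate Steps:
$L = - \frac{1}{5}$ ($L = \frac{1}{-5} = - \frac{1}{5} \approx -0.2$)
$\left(E + X{\left(A{\left(U{\left(2 \right)},L \right)} \right)}\right)^{2} = \left(-210 + \frac{16}{- \frac{1}{5}}\right)^{2} = \left(-210 + 16 \left(-5\right)\right)^{2} = \left(-210 - 80\right)^{2} = \left(-290\right)^{2} = 84100$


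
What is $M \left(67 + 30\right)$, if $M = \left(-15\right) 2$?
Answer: $-2910$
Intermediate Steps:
$M = -30$
$M \left(67 + 30\right) = - 30 \left(67 + 30\right) = \left(-30\right) 97 = -2910$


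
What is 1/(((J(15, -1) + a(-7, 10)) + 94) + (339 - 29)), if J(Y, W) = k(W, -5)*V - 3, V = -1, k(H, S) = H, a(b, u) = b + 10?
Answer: 1/405 ≈ 0.0024691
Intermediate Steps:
a(b, u) = 10 + b
J(Y, W) = -3 - W (J(Y, W) = W*(-1) - 3 = -W - 3 = -3 - W)
1/(((J(15, -1) + a(-7, 10)) + 94) + (339 - 29)) = 1/((((-3 - 1*(-1)) + (10 - 7)) + 94) + (339 - 29)) = 1/((((-3 + 1) + 3) + 94) + 310) = 1/(((-2 + 3) + 94) + 310) = 1/((1 + 94) + 310) = 1/(95 + 310) = 1/405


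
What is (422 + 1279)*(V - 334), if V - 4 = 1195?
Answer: 1471365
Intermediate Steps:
V = 1199 (V = 4 + 1195 = 1199)
(422 + 1279)*(V - 334) = (422 + 1279)*(1199 - 334) = 1701*865 = 1471365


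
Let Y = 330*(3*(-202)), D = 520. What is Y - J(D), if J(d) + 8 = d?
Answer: -200492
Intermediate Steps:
J(d) = -8 + d
Y = -199980 (Y = 330*(-606) = -199980)
Y - J(D) = -199980 - (-8 + 520) = -199980 - 1*512 = -199980 - 512 = -200492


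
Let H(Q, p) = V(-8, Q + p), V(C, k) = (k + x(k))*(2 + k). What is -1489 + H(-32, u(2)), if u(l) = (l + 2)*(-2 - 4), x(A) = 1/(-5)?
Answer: 7729/5 ≈ 1545.8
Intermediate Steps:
x(A) = -⅕
u(l) = -12 - 6*l (u(l) = (2 + l)*(-6) = -12 - 6*l)
V(C, k) = (2 + k)*(-⅕ + k) (V(C, k) = (k - ⅕)*(2 + k) = (-⅕ + k)*(2 + k) = (2 + k)*(-⅕ + k))
H(Q, p) = -⅖ + (Q + p)² + 9*Q/5 + 9*p/5 (H(Q, p) = -⅖ + (Q + p)² + 9*(Q + p)/5 = -⅖ + (Q + p)² + (9*Q/5 + 9*p/5) = -⅖ + (Q + p)² + 9*Q/5 + 9*p/5)
-1489 + H(-32, u(2)) = -1489 + (-⅖ + (-32 + (-12 - 6*2))² + (9/5)*(-32) + 9*(-12 - 6*2)/5) = -1489 + (-⅖ + (-32 + (-12 - 12))² - 288/5 + 9*(-12 - 12)/5) = -1489 + (-⅖ + (-32 - 24)² - 288/5 + (9/5)*(-24)) = -1489 + (-⅖ + (-56)² - 288/5 - 216/5) = -1489 + (-⅖ + 3136 - 288/5 - 216/5) = -1489 + 15174/5 = 7729/5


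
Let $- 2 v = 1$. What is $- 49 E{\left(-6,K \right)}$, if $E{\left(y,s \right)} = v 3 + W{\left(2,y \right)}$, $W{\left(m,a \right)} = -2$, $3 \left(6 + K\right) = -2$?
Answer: $\frac{343}{2} \approx 171.5$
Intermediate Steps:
$v = - \frac{1}{2}$ ($v = \left(- \frac{1}{2}\right) 1 = - \frac{1}{2} \approx -0.5$)
$K = - \frac{20}{3}$ ($K = -6 + \frac{1}{3} \left(-2\right) = -6 - \frac{2}{3} = - \frac{20}{3} \approx -6.6667$)
$E{\left(y,s \right)} = - \frac{7}{2}$ ($E{\left(y,s \right)} = \left(- \frac{1}{2}\right) 3 - 2 = - \frac{3}{2} - 2 = - \frac{7}{2}$)
$- 49 E{\left(-6,K \right)} = \left(-49\right) \left(- \frac{7}{2}\right) = \frac{343}{2}$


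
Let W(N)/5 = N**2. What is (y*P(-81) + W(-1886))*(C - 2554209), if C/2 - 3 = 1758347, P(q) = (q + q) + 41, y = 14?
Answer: 17116252725426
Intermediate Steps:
P(q) = 41 + 2*q (P(q) = 2*q + 41 = 41 + 2*q)
C = 3516700 (C = 6 + 2*1758347 = 6 + 3516694 = 3516700)
W(N) = 5*N**2
(y*P(-81) + W(-1886))*(C - 2554209) = (14*(41 + 2*(-81)) + 5*(-1886)**2)*(3516700 - 2554209) = (14*(41 - 162) + 5*3556996)*962491 = (14*(-121) + 17784980)*962491 = (-1694 + 17784980)*962491 = 17783286*962491 = 17116252725426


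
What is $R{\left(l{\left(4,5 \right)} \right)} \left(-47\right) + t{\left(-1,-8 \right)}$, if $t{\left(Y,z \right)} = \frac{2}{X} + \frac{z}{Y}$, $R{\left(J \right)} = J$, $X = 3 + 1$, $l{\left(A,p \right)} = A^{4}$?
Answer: $- \frac{24047}{2} \approx -12024.0$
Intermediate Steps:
$X = 4$
$t{\left(Y,z \right)} = \frac{1}{2} + \frac{z}{Y}$ ($t{\left(Y,z \right)} = \frac{2}{4} + \frac{z}{Y} = 2 \cdot \frac{1}{4} + \frac{z}{Y} = \frac{1}{2} + \frac{z}{Y}$)
$R{\left(l{\left(4,5 \right)} \right)} \left(-47\right) + t{\left(-1,-8 \right)} = 4^{4} \left(-47\right) + \frac{-8 + \frac{1}{2} \left(-1\right)}{-1} = 256 \left(-47\right) - \left(-8 - \frac{1}{2}\right) = -12032 - - \frac{17}{2} = -12032 + \frac{17}{2} = - \frac{24047}{2}$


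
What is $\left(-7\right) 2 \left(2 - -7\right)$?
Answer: $-126$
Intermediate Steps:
$\left(-7\right) 2 \left(2 - -7\right) = - 14 \left(2 + 7\right) = \left(-14\right) 9 = -126$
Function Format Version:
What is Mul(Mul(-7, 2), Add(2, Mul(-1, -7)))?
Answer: -126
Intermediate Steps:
Mul(Mul(-7, 2), Add(2, Mul(-1, -7))) = Mul(-14, Add(2, 7)) = Mul(-14, 9) = -126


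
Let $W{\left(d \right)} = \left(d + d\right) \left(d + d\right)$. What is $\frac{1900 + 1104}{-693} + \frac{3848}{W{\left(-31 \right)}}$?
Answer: $- \frac{2220178}{665973} \approx -3.3337$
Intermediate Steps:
$W{\left(d \right)} = 4 d^{2}$ ($W{\left(d \right)} = 2 d 2 d = 4 d^{2}$)
$\frac{1900 + 1104}{-693} + \frac{3848}{W{\left(-31 \right)}} = \frac{1900 + 1104}{-693} + \frac{3848}{4 \left(-31\right)^{2}} = 3004 \left(- \frac{1}{693}\right) + \frac{3848}{4 \cdot 961} = - \frac{3004}{693} + \frac{3848}{3844} = - \frac{3004}{693} + 3848 \cdot \frac{1}{3844} = - \frac{3004}{693} + \frac{962}{961} = - \frac{2220178}{665973}$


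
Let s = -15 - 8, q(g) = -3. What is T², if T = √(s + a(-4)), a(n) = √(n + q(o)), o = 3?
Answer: -23 + I*√7 ≈ -23.0 + 2.6458*I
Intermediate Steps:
s = -23
a(n) = √(-3 + n) (a(n) = √(n - 3) = √(-3 + n))
T = √(-23 + I*√7) (T = √(-23 + √(-3 - 4)) = √(-23 + √(-7)) = √(-23 + I*√7) ≈ 0.27538 + 4.8037*I)
T² = (√(-23 + I*√7))² = -23 + I*√7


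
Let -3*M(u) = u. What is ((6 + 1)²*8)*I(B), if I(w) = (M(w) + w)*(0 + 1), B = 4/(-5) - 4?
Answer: -6272/5 ≈ -1254.4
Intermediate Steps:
M(u) = -u/3
B = -24/5 (B = -⅕*4 - 4 = -⅘ - 4 = -24/5 ≈ -4.8000)
I(w) = 2*w/3 (I(w) = (-w/3 + w)*(0 + 1) = (2*w/3)*1 = 2*w/3)
((6 + 1)²*8)*I(B) = ((6 + 1)²*8)*((⅔)*(-24/5)) = (7²*8)*(-16/5) = (49*8)*(-16/5) = 392*(-16/5) = -6272/5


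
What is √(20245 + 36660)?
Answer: √56905 ≈ 238.55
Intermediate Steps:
√(20245 + 36660) = √56905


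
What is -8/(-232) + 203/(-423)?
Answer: -5464/12267 ≈ -0.44542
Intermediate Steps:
-8/(-232) + 203/(-423) = -8*(-1/232) + 203*(-1/423) = 1/29 - 203/423 = -5464/12267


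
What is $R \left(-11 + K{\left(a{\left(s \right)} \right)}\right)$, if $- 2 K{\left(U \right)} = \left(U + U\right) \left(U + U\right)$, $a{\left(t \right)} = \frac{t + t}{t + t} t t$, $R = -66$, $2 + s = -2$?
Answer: $34518$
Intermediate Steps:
$s = -4$ ($s = -2 - 2 = -4$)
$a{\left(t \right)} = t^{2}$ ($a{\left(t \right)} = \frac{2 t}{2 t} t t = 2 t \frac{1}{2 t} t t = 1 t t = t t = t^{2}$)
$K{\left(U \right)} = - 2 U^{2}$ ($K{\left(U \right)} = - \frac{\left(U + U\right) \left(U + U\right)}{2} = - \frac{2 U 2 U}{2} = - \frac{4 U^{2}}{2} = - 2 U^{2}$)
$R \left(-11 + K{\left(a{\left(s \right)} \right)}\right) = - 66 \left(-11 - 2 \left(\left(-4\right)^{2}\right)^{2}\right) = - 66 \left(-11 - 2 \cdot 16^{2}\right) = - 66 \left(-11 - 512\right) = \left(-66\right) \left(-523\right) = 34518$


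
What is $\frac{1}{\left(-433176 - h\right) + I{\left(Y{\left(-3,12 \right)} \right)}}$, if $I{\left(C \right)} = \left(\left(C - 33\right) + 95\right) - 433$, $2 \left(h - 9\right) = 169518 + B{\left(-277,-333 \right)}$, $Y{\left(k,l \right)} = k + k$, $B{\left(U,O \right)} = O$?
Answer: $- \frac{2}{1036309} \approx -1.9299 \cdot 10^{-6}$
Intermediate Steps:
$Y{\left(k,l \right)} = 2 k$
$h = \frac{169203}{2}$ ($h = 9 + \frac{169518 - 333}{2} = 9 + \frac{1}{2} \cdot 169185 = 9 + \frac{169185}{2} = \frac{169203}{2} \approx 84602.0$)
$I{\left(C \right)} = -371 + C$ ($I{\left(C \right)} = \left(\left(-33 + C\right) + 95\right) - 433 = \left(62 + C\right) - 433 = -371 + C$)
$\frac{1}{\left(-433176 - h\right) + I{\left(Y{\left(-3,12 \right)} \right)}} = \frac{1}{\left(-433176 - \frac{169203}{2}\right) + \left(-371 + 2 \left(-3\right)\right)} = \frac{1}{\left(-433176 - \frac{169203}{2}\right) - 377} = \frac{1}{- \frac{1035555}{2} - 377} = \frac{1}{- \frac{1036309}{2}} = - \frac{2}{1036309}$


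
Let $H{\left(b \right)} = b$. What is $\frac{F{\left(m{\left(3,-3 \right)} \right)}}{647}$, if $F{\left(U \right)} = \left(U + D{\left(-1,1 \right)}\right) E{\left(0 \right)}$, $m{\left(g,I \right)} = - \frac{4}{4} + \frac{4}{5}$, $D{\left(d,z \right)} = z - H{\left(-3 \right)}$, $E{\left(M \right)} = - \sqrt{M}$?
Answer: $0$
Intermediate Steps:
$D{\left(d,z \right)} = 3 + z$ ($D{\left(d,z \right)} = z - -3 = z + 3 = 3 + z$)
$m{\left(g,I \right)} = - \frac{1}{5}$ ($m{\left(g,I \right)} = \left(-4\right) \frac{1}{4} + 4 \cdot \frac{1}{5} = -1 + \frac{4}{5} = - \frac{1}{5}$)
$F{\left(U \right)} = 0$ ($F{\left(U \right)} = \left(U + \left(3 + 1\right)\right) \left(- \sqrt{0}\right) = \left(U + 4\right) \left(\left(-1\right) 0\right) = \left(4 + U\right) 0 = 0$)
$\frac{F{\left(m{\left(3,-3 \right)} \right)}}{647} = \frac{0}{647} = 0 \cdot \frac{1}{647} = 0$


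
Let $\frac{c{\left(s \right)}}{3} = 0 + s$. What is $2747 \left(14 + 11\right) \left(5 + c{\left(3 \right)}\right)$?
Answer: $961450$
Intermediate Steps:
$c{\left(s \right)} = 3 s$ ($c{\left(s \right)} = 3 \left(0 + s\right) = 3 s$)
$2747 \left(14 + 11\right) \left(5 + c{\left(3 \right)}\right) = 2747 \left(14 + 11\right) \left(5 + 3 \cdot 3\right) = 2747 \cdot 25 \left(5 + 9\right) = 2747 \cdot 25 \cdot 14 = 2747 \cdot 350 = 961450$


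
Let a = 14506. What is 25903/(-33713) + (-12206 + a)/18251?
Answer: -395215753/615295963 ≈ -0.64232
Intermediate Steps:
25903/(-33713) + (-12206 + a)/18251 = 25903/(-33713) + (-12206 + 14506)/18251 = 25903*(-1/33713) + 2300*(1/18251) = -25903/33713 + 2300/18251 = -395215753/615295963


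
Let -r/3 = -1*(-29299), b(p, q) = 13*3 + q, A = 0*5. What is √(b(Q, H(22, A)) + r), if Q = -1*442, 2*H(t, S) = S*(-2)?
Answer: 3*I*√9762 ≈ 296.41*I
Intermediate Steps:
A = 0
H(t, S) = -S (H(t, S) = (S*(-2))/2 = (-2*S)/2 = -S)
Q = -442
b(p, q) = 39 + q
r = -87897 (r = -(-3)*(-29299) = -3*29299 = -87897)
√(b(Q, H(22, A)) + r) = √((39 - 1*0) - 87897) = √((39 + 0) - 87897) = √(39 - 87897) = √(-87858) = 3*I*√9762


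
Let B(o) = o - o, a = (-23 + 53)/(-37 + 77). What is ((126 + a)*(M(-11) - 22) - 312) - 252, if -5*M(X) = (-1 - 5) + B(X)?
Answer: -16002/5 ≈ -3200.4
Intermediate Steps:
a = 3/4 (a = 30/40 = 30*(1/40) = 3/4 ≈ 0.75000)
B(o) = 0
M(X) = 6/5 (M(X) = -((-1 - 5) + 0)/5 = -(-6 + 0)/5 = -1/5*(-6) = 6/5)
((126 + a)*(M(-11) - 22) - 312) - 252 = ((126 + 3/4)*(6/5 - 22) - 312) - 252 = ((507/4)*(-104/5) - 312) - 252 = (-13182/5 - 312) - 252 = -14742/5 - 252 = -16002/5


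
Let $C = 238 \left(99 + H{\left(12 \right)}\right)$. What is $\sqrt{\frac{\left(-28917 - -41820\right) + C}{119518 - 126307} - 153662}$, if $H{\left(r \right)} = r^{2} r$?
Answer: $\frac{i \sqrt{787266807787}}{2263} \approx 392.08 i$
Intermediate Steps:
$H{\left(r \right)} = r^{3}$
$C = 434826$ ($C = 238 \left(99 + 12^{3}\right) = 238 \left(99 + 1728\right) = 238 \cdot 1827 = 434826$)
$\sqrt{\frac{\left(-28917 - -41820\right) + C}{119518 - 126307} - 153662} = \sqrt{\frac{\left(-28917 - -41820\right) + 434826}{119518 - 126307} - 153662} = \sqrt{\frac{\left(-28917 + 41820\right) + 434826}{-6789} - 153662} = \sqrt{\left(12903 + 434826\right) \left(- \frac{1}{6789}\right) - 153662} = \sqrt{447729 \left(- \frac{1}{6789}\right) - 153662} = \sqrt{- \frac{149243}{2263} - 153662} = \sqrt{- \frac{347886349}{2263}} = \frac{i \sqrt{787266807787}}{2263}$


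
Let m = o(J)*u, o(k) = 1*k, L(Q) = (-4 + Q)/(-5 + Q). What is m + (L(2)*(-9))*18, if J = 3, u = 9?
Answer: -81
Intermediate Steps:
L(Q) = (-4 + Q)/(-5 + Q)
o(k) = k
m = 27 (m = 3*9 = 27)
m + (L(2)*(-9))*18 = 27 + (((-4 + 2)/(-5 + 2))*(-9))*18 = 27 + ((-2/(-3))*(-9))*18 = 27 + (-⅓*(-2)*(-9))*18 = 27 + ((⅔)*(-9))*18 = 27 - 6*18 = 27 - 108 = -81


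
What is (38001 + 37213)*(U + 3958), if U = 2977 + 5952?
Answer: 969282818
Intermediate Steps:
U = 8929
(38001 + 37213)*(U + 3958) = (38001 + 37213)*(8929 + 3958) = 75214*12887 = 969282818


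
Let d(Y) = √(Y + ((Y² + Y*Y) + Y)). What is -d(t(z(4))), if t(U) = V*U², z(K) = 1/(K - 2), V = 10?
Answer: -√70/2 ≈ -4.1833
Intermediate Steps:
z(K) = 1/(-2 + K)
t(U) = 10*U²
d(Y) = √(2*Y + 2*Y²) (d(Y) = √(Y + ((Y² + Y²) + Y)) = √(Y + (2*Y² + Y)) = √(Y + (Y + 2*Y²)) = √(2*Y + 2*Y²))
-d(t(z(4))) = -√2*√((10*(1/(-2 + 4))²)*(1 + 10*(1/(-2 + 4))²)) = -√2*√((10*(1/2)²)*(1 + 10*(1/2)²)) = -√2*√((10*(½)²)*(1 + 10*(½)²)) = -√2*√((10*(¼))*(1 + 10*(¼))) = -√2*√(5*(1 + 5/2)/2) = -√2*√((5/2)*(7/2)) = -√2*√(35/4) = -√2*√35/2 = -√70/2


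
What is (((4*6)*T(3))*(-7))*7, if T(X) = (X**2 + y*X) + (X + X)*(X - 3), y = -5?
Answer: 7056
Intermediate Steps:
T(X) = X**2 - 5*X + 2*X*(-3 + X) (T(X) = (X**2 - 5*X) + (X + X)*(X - 3) = (X**2 - 5*X) + (2*X)*(-3 + X) = (X**2 - 5*X) + 2*X*(-3 + X) = X**2 - 5*X + 2*X*(-3 + X))
(((4*6)*T(3))*(-7))*7 = (((4*6)*(3*(-11 + 3*3)))*(-7))*7 = ((24*(3*(-11 + 9)))*(-7))*7 = ((24*(3*(-2)))*(-7))*7 = ((24*(-6))*(-7))*7 = -144*(-7)*7 = 1008*7 = 7056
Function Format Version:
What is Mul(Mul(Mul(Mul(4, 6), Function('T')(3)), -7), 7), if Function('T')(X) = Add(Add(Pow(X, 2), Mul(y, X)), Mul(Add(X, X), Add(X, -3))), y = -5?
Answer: 7056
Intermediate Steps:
Function('T')(X) = Add(Pow(X, 2), Mul(-5, X), Mul(2, X, Add(-3, X))) (Function('T')(X) = Add(Add(Pow(X, 2), Mul(-5, X)), Mul(Add(X, X), Add(X, -3))) = Add(Add(Pow(X, 2), Mul(-5, X)), Mul(Mul(2, X), Add(-3, X))) = Add(Add(Pow(X, 2), Mul(-5, X)), Mul(2, X, Add(-3, X))) = Add(Pow(X, 2), Mul(-5, X), Mul(2, X, Add(-3, X))))
Mul(Mul(Mul(Mul(4, 6), Function('T')(3)), -7), 7) = Mul(Mul(Mul(Mul(4, 6), Mul(3, Add(-11, Mul(3, 3)))), -7), 7) = Mul(Mul(Mul(24, Mul(3, Add(-11, 9))), -7), 7) = Mul(Mul(Mul(24, Mul(3, -2)), -7), 7) = Mul(Mul(Mul(24, -6), -7), 7) = Mul(Mul(-144, -7), 7) = Mul(1008, 7) = 7056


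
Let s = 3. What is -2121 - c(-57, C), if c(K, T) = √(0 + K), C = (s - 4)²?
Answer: -2121 - I*√57 ≈ -2121.0 - 7.5498*I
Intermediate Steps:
C = 1 (C = (3 - 4)² = (-1)² = 1)
c(K, T) = √K
-2121 - c(-57, C) = -2121 - √(-57) = -2121 - I*√57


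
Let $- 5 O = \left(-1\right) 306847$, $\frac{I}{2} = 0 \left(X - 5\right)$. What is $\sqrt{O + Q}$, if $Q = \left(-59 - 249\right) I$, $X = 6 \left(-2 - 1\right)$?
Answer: $\frac{\sqrt{1534235}}{5} \approx 247.73$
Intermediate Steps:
$X = -18$ ($X = 6 \left(-3\right) = -18$)
$I = 0$ ($I = 2 \cdot 0 \left(-18 - 5\right) = 2 \cdot 0 \left(-23\right) = 2 \cdot 0 = 0$)
$O = \frac{306847}{5}$ ($O = - \frac{\left(-1\right) 306847}{5} = \left(- \frac{1}{5}\right) \left(-306847\right) = \frac{306847}{5} \approx 61369.0$)
$Q = 0$ ($Q = \left(-59 - 249\right) 0 = \left(-308\right) 0 = 0$)
$\sqrt{O + Q} = \sqrt{\frac{306847}{5} + 0} = \sqrt{\frac{306847}{5}} = \frac{\sqrt{1534235}}{5}$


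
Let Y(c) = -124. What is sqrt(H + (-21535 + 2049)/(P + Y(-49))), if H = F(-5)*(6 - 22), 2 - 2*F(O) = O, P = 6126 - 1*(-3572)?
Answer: I*sqrt(1329900405)/4787 ≈ 7.6181*I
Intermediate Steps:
P = 9698 (P = 6126 + 3572 = 9698)
F(O) = 1 - O/2
H = -56 (H = (1 - 1/2*(-5))*(6 - 22) = (1 + 5/2)*(-16) = (7/2)*(-16) = -56)
sqrt(H + (-21535 + 2049)/(P + Y(-49))) = sqrt(-56 + (-21535 + 2049)/(9698 - 124)) = sqrt(-56 - 19486/9574) = sqrt(-56 - 19486*1/9574) = sqrt(-56 - 9743/4787) = sqrt(-277815/4787) = I*sqrt(1329900405)/4787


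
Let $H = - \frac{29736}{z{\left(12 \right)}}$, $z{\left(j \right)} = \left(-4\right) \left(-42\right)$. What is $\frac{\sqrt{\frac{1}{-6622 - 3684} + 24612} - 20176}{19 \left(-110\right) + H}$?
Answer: $\frac{20176}{2267} - \frac{\sqrt{2614129998926}}{23363702} \approx 8.8307$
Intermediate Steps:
$z{\left(j \right)} = 168$
$H = -177$ ($H = - \frac{29736}{168} = \left(-29736\right) \frac{1}{168} = -177$)
$\frac{\sqrt{\frac{1}{-6622 - 3684} + 24612} - 20176}{19 \left(-110\right) + H} = \frac{\sqrt{\frac{1}{-6622 - 3684} + 24612} - 20176}{19 \left(-110\right) - 177} = \frac{\sqrt{\frac{1}{-10306} + 24612} - 20176}{-2090 - 177} = \frac{\sqrt{- \frac{1}{10306} + 24612} - 20176}{-2267} = \left(\sqrt{\frac{253651271}{10306}} - 20176\right) \left(- \frac{1}{2267}\right) = \left(\frac{\sqrt{2614129998926}}{10306} - 20176\right) \left(- \frac{1}{2267}\right) = \left(-20176 + \frac{\sqrt{2614129998926}}{10306}\right) \left(- \frac{1}{2267}\right) = \frac{20176}{2267} - \frac{\sqrt{2614129998926}}{23363702}$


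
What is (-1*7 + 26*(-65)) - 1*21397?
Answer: -23094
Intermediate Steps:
(-1*7 + 26*(-65)) - 1*21397 = (-7 - 1690) - 21397 = -1697 - 21397 = -23094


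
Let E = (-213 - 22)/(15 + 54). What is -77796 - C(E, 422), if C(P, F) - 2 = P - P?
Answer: -77798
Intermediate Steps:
E = -235/69 ≈ -3.4058
C(P, F) = 2 (C(P, F) = 2 + (P - P) = 2 + 0 = 2)
-77796 - C(E, 422) = -77796 - 1*2 = -77796 - 2 = -77798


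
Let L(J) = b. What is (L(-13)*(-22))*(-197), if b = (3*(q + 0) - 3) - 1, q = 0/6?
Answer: -17336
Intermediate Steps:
q = 0 (q = 0*(1/6) = 0)
b = -4 (b = (3*(0 + 0) - 3) - 1 = (3*0 - 3) - 1 = (0 - 3) - 1 = -3 - 1 = -4)
L(J) = -4
(L(-13)*(-22))*(-197) = -4*(-22)*(-197) = 88*(-197) = -17336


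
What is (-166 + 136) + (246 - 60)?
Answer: 156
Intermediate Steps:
(-166 + 136) + (246 - 60) = -30 + 186 = 156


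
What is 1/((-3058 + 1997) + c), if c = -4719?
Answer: -1/5780 ≈ -0.00017301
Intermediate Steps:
1/((-3058 + 1997) + c) = 1/((-3058 + 1997) - 4719) = 1/(-1061 - 4719) = 1/(-5780) = -1/5780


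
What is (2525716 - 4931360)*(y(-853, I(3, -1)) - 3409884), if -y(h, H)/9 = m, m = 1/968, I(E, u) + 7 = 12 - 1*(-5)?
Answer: 1985118015854331/242 ≈ 8.2030e+12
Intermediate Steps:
I(E, u) = 10 (I(E, u) = -7 + (12 - 1*(-5)) = -7 + (12 + 5) = -7 + 17 = 10)
m = 1/968 ≈ 0.0010331
y(h, H) = -9/968 (y(h, H) = -9*1/968 = -9/968)
(2525716 - 4931360)*(y(-853, I(3, -1)) - 3409884) = (2525716 - 4931360)*(-9/968 - 3409884) = -2405644*(-3300767721/968) = 1985118015854331/242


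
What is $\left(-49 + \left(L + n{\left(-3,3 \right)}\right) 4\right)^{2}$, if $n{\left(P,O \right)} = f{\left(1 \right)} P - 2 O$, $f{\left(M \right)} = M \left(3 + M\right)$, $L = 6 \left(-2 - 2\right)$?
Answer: $47089$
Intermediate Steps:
$L = -24$ ($L = 6 \left(-4\right) = -24$)
$n{\left(P,O \right)} = - 2 O + 4 P$ ($n{\left(P,O \right)} = 1 \left(3 + 1\right) P - 2 O = 1 \cdot 4 P - 2 O = 4 P - 2 O = - 2 O + 4 P$)
$\left(-49 + \left(L + n{\left(-3,3 \right)}\right) 4\right)^{2} = \left(-49 + \left(-24 + \left(\left(-2\right) 3 + 4 \left(-3\right)\right)\right) 4\right)^{2} = \left(-49 + \left(-24 - 18\right) 4\right)^{2} = \left(-49 - 168\right)^{2} = \left(-217\right)^{2} = 47089$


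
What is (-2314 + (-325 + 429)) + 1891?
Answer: -319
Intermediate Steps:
(-2314 + (-325 + 429)) + 1891 = (-2314 + 104) + 1891 = -2210 + 1891 = -319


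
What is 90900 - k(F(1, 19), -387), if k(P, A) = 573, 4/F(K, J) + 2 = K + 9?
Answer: 90327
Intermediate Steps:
F(K, J) = 4/(7 + K) (F(K, J) = 4/(-2 + (K + 9)) = 4/(-2 + (9 + K)) = 4/(7 + K))
90900 - k(F(1, 19), -387) = 90900 - 1*573 = 90900 - 573 = 90327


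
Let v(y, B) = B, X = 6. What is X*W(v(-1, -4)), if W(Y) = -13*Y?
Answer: 312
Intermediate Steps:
X*W(v(-1, -4)) = 6*(-13*(-4)) = 6*52 = 312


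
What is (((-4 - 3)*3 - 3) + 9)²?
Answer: 225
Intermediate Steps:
(((-4 - 3)*3 - 3) + 9)² = ((-7*3 - 3) + 9)² = ((-21 - 3) + 9)² = (-24 + 9)² = (-15)² = 225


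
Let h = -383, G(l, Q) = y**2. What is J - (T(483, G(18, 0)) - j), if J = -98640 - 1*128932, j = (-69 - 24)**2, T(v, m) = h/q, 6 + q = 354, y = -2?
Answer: -76184821/348 ≈ -2.1892e+5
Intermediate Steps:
G(l, Q) = 4 (G(l, Q) = (-2)**2 = 4)
q = 348 (q = -6 + 354 = 348)
T(v, m) = -383/348
j = 8649 (j = (-93)**2 = 8649)
J = -227572 (J = -98640 - 128932 = -227572)
J - (T(483, G(18, 0)) - j) = -227572 - (-383/348 - 1*8649) = -227572 - (-383/348 - 8649) = -227572 - 1*(-3010235/348) = -227572 + 3010235/348 = -76184821/348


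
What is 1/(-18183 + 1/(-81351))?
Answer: -81351/1479205234 ≈ -5.4996e-5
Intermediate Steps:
1/(-18183 + 1/(-81351)) = 1/(-18183 - 1/81351) = 1/(-1479205234/81351) = -81351/1479205234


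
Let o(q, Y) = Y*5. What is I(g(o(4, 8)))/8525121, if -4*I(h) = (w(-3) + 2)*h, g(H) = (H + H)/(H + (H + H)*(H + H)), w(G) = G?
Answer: 1/2745088962 ≈ 3.6429e-10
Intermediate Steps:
o(q, Y) = 5*Y
g(H) = 2*H/(H + 4*H²) (g(H) = (2*H)/(H + (2*H)*(2*H)) = (2*H)/(H + 4*H²) = 2*H/(H + 4*H²))
I(h) = h/4 (I(h) = -(-3 + 2)*h/4 = -(-1)*h/4 = h/4)
I(g(o(4, 8)))/8525121 = ((2/(1 + 4*(5*8)))/4)/8525121 = ((2/(1 + 4*40))/4)*(1/8525121) = ((2/(1 + 160))/4)*(1/8525121) = ((2/161)/4)*(1/8525121) = ((2*(1/161))/4)*(1/8525121) = ((¼)*(2/161))*(1/8525121) = (1/322)*(1/8525121) = 1/2745088962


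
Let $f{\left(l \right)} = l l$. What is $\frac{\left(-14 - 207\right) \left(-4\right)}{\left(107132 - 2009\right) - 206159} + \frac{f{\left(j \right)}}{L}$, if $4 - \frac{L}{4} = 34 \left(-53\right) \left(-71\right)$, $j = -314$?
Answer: $- \frac{50067953}{248583534} \approx -0.20141$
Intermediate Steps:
$L = -511752$ ($L = 16 - 4 \cdot 34 \left(-53\right) \left(-71\right) = 16 - 4 \left(\left(-1802\right) \left(-71\right)\right) = 16 - 511768 = -511752$)
$f{\left(l \right)} = l^{2}$
$\frac{\left(-14 - 207\right) \left(-4\right)}{\left(107132 - 2009\right) - 206159} + \frac{f{\left(j \right)}}{L} = \frac{\left(-14 - 207\right) \left(-4\right)}{\left(107132 - 2009\right) - 206159} + \frac{\left(-314\right)^{2}}{-511752} = \frac{\left(-221\right) \left(-4\right)}{\left(107132 - 2009\right) - 206159} + 98596 \left(- \frac{1}{511752}\right) = \frac{884}{105123 - 206159} - \frac{24649}{127938} = \frac{884}{-101036} - \frac{24649}{127938} = 884 \left(- \frac{1}{101036}\right) - \frac{24649}{127938} = - \frac{17}{1943} - \frac{24649}{127938} = - \frac{50067953}{248583534}$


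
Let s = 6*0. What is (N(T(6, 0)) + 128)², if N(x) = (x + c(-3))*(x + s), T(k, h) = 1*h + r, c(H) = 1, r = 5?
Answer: 24964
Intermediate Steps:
s = 0
T(k, h) = 5 + h (T(k, h) = 1*h + 5 = h + 5 = 5 + h)
N(x) = x*(1 + x) (N(x) = (x + 1)*(x + 0) = (1 + x)*x = x*(1 + x))
(N(T(6, 0)) + 128)² = ((5 + 0)*(1 + (5 + 0)) + 128)² = (5*(1 + 5) + 128)² = (5*6 + 128)² = (30 + 128)² = 158² = 24964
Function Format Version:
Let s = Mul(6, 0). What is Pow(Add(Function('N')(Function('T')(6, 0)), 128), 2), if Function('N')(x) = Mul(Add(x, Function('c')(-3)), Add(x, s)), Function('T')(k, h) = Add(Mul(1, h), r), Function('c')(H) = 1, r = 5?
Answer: 24964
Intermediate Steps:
s = 0
Function('T')(k, h) = Add(5, h) (Function('T')(k, h) = Add(Mul(1, h), 5) = Add(h, 5) = Add(5, h))
Function('N')(x) = Mul(x, Add(1, x)) (Function('N')(x) = Mul(Add(x, 1), Add(x, 0)) = Mul(Add(1, x), x) = Mul(x, Add(1, x)))
Pow(Add(Function('N')(Function('T')(6, 0)), 128), 2) = Pow(Add(Mul(Add(5, 0), Add(1, Add(5, 0))), 128), 2) = Pow(Add(Mul(5, Add(1, 5)), 128), 2) = Pow(Add(Mul(5, 6), 128), 2) = Pow(Add(30, 128), 2) = Pow(158, 2) = 24964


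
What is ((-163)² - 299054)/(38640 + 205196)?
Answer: -272485/243836 ≈ -1.1175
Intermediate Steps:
((-163)² - 299054)/(38640 + 205196) = (26569 - 299054)/243836 = -272485*1/243836 = -272485/243836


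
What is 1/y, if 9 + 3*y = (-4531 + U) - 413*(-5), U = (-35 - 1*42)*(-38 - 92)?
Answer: 3/7535 ≈ 0.00039814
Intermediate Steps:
U = 10010 (U = (-35 - 42)*(-130) = -77*(-130) = 10010)
y = 7535/3 (y = -3 + ((-4531 + 10010) - 413*(-5))/3 = -3 + (5479 + 2065)/3 = -3 + (1/3)*7544 = -3 + 7544/3 = 7535/3 ≈ 2511.7)
1/y = 1/(7535/3) = 3/7535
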